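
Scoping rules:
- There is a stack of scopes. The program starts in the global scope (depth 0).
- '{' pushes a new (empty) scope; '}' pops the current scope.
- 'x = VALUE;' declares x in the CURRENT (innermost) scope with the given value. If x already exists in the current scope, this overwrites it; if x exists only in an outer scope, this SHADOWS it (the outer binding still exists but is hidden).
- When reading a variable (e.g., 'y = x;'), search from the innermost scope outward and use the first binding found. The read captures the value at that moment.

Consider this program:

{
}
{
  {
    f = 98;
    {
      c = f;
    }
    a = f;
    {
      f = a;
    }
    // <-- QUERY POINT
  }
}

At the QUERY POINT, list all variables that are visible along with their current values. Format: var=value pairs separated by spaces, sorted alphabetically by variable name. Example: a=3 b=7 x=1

Answer: a=98 f=98

Derivation:
Step 1: enter scope (depth=1)
Step 2: exit scope (depth=0)
Step 3: enter scope (depth=1)
Step 4: enter scope (depth=2)
Step 5: declare f=98 at depth 2
Step 6: enter scope (depth=3)
Step 7: declare c=(read f)=98 at depth 3
Step 8: exit scope (depth=2)
Step 9: declare a=(read f)=98 at depth 2
Step 10: enter scope (depth=3)
Step 11: declare f=(read a)=98 at depth 3
Step 12: exit scope (depth=2)
Visible at query point: a=98 f=98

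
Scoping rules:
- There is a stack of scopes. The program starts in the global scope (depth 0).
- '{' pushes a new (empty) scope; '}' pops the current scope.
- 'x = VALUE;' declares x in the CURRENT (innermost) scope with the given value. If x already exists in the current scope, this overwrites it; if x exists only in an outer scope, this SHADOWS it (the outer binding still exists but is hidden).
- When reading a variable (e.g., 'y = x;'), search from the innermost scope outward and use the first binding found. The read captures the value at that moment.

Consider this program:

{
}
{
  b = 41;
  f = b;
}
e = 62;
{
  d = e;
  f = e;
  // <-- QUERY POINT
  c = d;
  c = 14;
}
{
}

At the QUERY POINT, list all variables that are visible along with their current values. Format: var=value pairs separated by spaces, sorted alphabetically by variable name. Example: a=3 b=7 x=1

Answer: d=62 e=62 f=62

Derivation:
Step 1: enter scope (depth=1)
Step 2: exit scope (depth=0)
Step 3: enter scope (depth=1)
Step 4: declare b=41 at depth 1
Step 5: declare f=(read b)=41 at depth 1
Step 6: exit scope (depth=0)
Step 7: declare e=62 at depth 0
Step 8: enter scope (depth=1)
Step 9: declare d=(read e)=62 at depth 1
Step 10: declare f=(read e)=62 at depth 1
Visible at query point: d=62 e=62 f=62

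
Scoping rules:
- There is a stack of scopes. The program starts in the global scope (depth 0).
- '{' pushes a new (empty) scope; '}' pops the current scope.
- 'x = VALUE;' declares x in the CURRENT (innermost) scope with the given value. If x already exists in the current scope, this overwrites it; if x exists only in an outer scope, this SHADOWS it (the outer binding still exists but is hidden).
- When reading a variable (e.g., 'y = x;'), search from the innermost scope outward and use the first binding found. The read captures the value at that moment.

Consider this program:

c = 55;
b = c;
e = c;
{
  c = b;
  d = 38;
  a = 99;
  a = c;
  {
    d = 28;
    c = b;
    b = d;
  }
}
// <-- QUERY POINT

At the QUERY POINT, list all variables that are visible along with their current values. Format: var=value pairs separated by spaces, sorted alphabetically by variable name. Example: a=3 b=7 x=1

Answer: b=55 c=55 e=55

Derivation:
Step 1: declare c=55 at depth 0
Step 2: declare b=(read c)=55 at depth 0
Step 3: declare e=(read c)=55 at depth 0
Step 4: enter scope (depth=1)
Step 5: declare c=(read b)=55 at depth 1
Step 6: declare d=38 at depth 1
Step 7: declare a=99 at depth 1
Step 8: declare a=(read c)=55 at depth 1
Step 9: enter scope (depth=2)
Step 10: declare d=28 at depth 2
Step 11: declare c=(read b)=55 at depth 2
Step 12: declare b=(read d)=28 at depth 2
Step 13: exit scope (depth=1)
Step 14: exit scope (depth=0)
Visible at query point: b=55 c=55 e=55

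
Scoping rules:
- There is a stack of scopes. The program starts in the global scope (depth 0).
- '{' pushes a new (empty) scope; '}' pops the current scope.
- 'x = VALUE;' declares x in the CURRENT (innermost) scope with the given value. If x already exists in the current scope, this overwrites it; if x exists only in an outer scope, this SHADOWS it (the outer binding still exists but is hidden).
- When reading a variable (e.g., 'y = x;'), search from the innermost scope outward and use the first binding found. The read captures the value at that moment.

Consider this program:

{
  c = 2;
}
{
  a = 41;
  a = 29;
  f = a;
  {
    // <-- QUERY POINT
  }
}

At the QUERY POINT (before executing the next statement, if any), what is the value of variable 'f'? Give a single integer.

Answer: 29

Derivation:
Step 1: enter scope (depth=1)
Step 2: declare c=2 at depth 1
Step 3: exit scope (depth=0)
Step 4: enter scope (depth=1)
Step 5: declare a=41 at depth 1
Step 6: declare a=29 at depth 1
Step 7: declare f=(read a)=29 at depth 1
Step 8: enter scope (depth=2)
Visible at query point: a=29 f=29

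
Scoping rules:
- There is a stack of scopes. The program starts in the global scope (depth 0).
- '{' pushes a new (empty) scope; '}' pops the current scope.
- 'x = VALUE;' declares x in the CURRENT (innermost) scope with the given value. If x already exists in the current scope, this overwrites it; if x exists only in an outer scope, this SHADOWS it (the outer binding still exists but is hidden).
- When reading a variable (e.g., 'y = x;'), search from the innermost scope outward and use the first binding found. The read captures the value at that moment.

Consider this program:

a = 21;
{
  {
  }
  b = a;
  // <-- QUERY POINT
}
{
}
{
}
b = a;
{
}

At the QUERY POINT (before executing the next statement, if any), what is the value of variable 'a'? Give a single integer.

Step 1: declare a=21 at depth 0
Step 2: enter scope (depth=1)
Step 3: enter scope (depth=2)
Step 4: exit scope (depth=1)
Step 5: declare b=(read a)=21 at depth 1
Visible at query point: a=21 b=21

Answer: 21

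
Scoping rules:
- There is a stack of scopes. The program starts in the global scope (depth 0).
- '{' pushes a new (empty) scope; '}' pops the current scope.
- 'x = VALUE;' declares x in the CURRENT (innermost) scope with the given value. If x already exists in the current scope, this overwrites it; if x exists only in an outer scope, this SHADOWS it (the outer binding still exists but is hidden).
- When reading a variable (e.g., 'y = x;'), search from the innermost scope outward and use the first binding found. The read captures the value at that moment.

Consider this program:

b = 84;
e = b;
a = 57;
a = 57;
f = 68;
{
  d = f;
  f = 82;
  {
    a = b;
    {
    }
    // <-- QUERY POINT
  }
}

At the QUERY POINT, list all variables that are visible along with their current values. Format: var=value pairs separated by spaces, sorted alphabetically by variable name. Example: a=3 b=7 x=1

Step 1: declare b=84 at depth 0
Step 2: declare e=(read b)=84 at depth 0
Step 3: declare a=57 at depth 0
Step 4: declare a=57 at depth 0
Step 5: declare f=68 at depth 0
Step 6: enter scope (depth=1)
Step 7: declare d=(read f)=68 at depth 1
Step 8: declare f=82 at depth 1
Step 9: enter scope (depth=2)
Step 10: declare a=(read b)=84 at depth 2
Step 11: enter scope (depth=3)
Step 12: exit scope (depth=2)
Visible at query point: a=84 b=84 d=68 e=84 f=82

Answer: a=84 b=84 d=68 e=84 f=82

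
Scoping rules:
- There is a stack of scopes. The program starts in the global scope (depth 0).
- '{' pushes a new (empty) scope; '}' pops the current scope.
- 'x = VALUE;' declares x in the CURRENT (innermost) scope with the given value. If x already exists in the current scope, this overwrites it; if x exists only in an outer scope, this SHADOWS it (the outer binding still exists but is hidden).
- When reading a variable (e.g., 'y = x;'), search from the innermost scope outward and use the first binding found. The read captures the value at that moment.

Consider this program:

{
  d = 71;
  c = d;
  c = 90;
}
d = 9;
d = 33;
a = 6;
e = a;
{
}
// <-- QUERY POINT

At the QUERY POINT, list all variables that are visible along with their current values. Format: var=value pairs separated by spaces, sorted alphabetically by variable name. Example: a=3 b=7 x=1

Step 1: enter scope (depth=1)
Step 2: declare d=71 at depth 1
Step 3: declare c=(read d)=71 at depth 1
Step 4: declare c=90 at depth 1
Step 5: exit scope (depth=0)
Step 6: declare d=9 at depth 0
Step 7: declare d=33 at depth 0
Step 8: declare a=6 at depth 0
Step 9: declare e=(read a)=6 at depth 0
Step 10: enter scope (depth=1)
Step 11: exit scope (depth=0)
Visible at query point: a=6 d=33 e=6

Answer: a=6 d=33 e=6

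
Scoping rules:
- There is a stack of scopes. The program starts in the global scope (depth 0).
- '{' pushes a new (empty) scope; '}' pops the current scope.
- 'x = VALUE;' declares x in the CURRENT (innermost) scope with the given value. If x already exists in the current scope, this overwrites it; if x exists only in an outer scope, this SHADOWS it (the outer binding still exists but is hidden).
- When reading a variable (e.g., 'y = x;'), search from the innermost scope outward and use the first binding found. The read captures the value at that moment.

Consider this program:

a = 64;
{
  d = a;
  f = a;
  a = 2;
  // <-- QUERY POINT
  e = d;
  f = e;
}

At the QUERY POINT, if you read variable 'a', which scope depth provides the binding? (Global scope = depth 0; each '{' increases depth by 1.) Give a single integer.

Step 1: declare a=64 at depth 0
Step 2: enter scope (depth=1)
Step 3: declare d=(read a)=64 at depth 1
Step 4: declare f=(read a)=64 at depth 1
Step 5: declare a=2 at depth 1
Visible at query point: a=2 d=64 f=64

Answer: 1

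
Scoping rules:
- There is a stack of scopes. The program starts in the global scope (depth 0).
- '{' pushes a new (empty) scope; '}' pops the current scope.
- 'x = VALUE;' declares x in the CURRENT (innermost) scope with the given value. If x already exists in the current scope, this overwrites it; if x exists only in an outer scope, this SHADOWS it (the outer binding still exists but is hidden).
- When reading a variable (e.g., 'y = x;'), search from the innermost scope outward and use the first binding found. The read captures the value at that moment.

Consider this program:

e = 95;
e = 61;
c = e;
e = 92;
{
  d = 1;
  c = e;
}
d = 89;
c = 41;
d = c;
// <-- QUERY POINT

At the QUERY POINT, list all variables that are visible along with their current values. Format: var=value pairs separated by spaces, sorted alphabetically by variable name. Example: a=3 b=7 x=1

Step 1: declare e=95 at depth 0
Step 2: declare e=61 at depth 0
Step 3: declare c=(read e)=61 at depth 0
Step 4: declare e=92 at depth 0
Step 5: enter scope (depth=1)
Step 6: declare d=1 at depth 1
Step 7: declare c=(read e)=92 at depth 1
Step 8: exit scope (depth=0)
Step 9: declare d=89 at depth 0
Step 10: declare c=41 at depth 0
Step 11: declare d=(read c)=41 at depth 0
Visible at query point: c=41 d=41 e=92

Answer: c=41 d=41 e=92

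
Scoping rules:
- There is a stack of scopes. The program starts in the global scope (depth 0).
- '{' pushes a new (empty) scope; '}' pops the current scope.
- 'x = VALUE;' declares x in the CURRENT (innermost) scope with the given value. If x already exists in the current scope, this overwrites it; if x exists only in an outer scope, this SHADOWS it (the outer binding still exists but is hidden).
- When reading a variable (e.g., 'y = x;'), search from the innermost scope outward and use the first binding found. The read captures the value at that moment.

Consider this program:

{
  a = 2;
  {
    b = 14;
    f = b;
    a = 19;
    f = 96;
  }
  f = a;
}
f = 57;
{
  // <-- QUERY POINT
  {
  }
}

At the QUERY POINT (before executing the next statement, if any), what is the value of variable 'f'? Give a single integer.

Answer: 57

Derivation:
Step 1: enter scope (depth=1)
Step 2: declare a=2 at depth 1
Step 3: enter scope (depth=2)
Step 4: declare b=14 at depth 2
Step 5: declare f=(read b)=14 at depth 2
Step 6: declare a=19 at depth 2
Step 7: declare f=96 at depth 2
Step 8: exit scope (depth=1)
Step 9: declare f=(read a)=2 at depth 1
Step 10: exit scope (depth=0)
Step 11: declare f=57 at depth 0
Step 12: enter scope (depth=1)
Visible at query point: f=57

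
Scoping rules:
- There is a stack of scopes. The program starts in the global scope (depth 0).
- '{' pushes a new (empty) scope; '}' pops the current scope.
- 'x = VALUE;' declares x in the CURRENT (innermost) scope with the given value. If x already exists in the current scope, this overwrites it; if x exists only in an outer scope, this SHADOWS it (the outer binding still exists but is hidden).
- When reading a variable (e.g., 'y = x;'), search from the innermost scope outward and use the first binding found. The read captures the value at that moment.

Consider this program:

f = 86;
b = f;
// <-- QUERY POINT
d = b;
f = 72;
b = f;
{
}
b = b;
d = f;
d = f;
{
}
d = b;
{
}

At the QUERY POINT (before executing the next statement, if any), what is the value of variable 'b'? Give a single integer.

Step 1: declare f=86 at depth 0
Step 2: declare b=(read f)=86 at depth 0
Visible at query point: b=86 f=86

Answer: 86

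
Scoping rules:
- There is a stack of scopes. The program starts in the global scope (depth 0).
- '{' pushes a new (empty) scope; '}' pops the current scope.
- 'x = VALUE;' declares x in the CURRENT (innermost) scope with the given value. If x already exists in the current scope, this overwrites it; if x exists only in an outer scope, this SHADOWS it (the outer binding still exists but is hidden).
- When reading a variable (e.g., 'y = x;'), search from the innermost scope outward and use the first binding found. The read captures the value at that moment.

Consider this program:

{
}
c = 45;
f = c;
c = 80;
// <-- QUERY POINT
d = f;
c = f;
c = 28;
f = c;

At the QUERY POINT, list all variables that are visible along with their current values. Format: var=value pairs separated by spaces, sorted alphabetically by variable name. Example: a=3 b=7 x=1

Answer: c=80 f=45

Derivation:
Step 1: enter scope (depth=1)
Step 2: exit scope (depth=0)
Step 3: declare c=45 at depth 0
Step 4: declare f=(read c)=45 at depth 0
Step 5: declare c=80 at depth 0
Visible at query point: c=80 f=45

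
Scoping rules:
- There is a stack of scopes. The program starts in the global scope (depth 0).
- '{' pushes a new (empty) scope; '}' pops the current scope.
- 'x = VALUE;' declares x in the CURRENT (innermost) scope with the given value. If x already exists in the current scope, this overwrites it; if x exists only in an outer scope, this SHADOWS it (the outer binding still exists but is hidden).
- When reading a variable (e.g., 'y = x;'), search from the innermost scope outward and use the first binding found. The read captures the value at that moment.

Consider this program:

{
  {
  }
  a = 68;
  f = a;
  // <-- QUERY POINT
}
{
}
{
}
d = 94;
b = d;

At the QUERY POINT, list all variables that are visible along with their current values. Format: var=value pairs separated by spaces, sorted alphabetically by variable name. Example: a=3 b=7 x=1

Answer: a=68 f=68

Derivation:
Step 1: enter scope (depth=1)
Step 2: enter scope (depth=2)
Step 3: exit scope (depth=1)
Step 4: declare a=68 at depth 1
Step 5: declare f=(read a)=68 at depth 1
Visible at query point: a=68 f=68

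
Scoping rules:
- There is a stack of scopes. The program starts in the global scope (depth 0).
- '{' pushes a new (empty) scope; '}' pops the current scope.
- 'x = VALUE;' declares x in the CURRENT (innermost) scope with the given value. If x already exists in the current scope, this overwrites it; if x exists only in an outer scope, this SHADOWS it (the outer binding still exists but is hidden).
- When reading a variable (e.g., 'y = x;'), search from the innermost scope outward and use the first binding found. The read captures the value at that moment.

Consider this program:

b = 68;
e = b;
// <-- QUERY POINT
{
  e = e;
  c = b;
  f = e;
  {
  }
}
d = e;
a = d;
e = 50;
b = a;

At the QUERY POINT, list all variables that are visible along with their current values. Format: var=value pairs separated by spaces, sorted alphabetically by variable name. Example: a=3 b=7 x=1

Step 1: declare b=68 at depth 0
Step 2: declare e=(read b)=68 at depth 0
Visible at query point: b=68 e=68

Answer: b=68 e=68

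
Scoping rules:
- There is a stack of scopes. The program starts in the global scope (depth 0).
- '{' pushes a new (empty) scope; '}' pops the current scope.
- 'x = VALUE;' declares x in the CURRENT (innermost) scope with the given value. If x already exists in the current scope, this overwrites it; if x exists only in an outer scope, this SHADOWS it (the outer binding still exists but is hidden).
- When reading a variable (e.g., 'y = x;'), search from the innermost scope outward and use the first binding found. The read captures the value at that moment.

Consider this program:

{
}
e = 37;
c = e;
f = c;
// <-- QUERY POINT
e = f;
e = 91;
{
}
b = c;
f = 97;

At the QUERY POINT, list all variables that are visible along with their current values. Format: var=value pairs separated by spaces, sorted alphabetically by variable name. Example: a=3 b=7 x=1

Step 1: enter scope (depth=1)
Step 2: exit scope (depth=0)
Step 3: declare e=37 at depth 0
Step 4: declare c=(read e)=37 at depth 0
Step 5: declare f=(read c)=37 at depth 0
Visible at query point: c=37 e=37 f=37

Answer: c=37 e=37 f=37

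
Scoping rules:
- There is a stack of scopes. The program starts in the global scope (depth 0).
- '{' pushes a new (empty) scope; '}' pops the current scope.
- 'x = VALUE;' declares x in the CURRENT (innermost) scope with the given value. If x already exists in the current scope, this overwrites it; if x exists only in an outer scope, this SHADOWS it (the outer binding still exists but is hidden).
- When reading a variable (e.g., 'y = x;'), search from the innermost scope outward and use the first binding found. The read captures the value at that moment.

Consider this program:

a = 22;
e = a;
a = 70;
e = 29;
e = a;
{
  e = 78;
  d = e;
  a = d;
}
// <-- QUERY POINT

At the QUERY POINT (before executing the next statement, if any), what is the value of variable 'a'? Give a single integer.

Answer: 70

Derivation:
Step 1: declare a=22 at depth 0
Step 2: declare e=(read a)=22 at depth 0
Step 3: declare a=70 at depth 0
Step 4: declare e=29 at depth 0
Step 5: declare e=(read a)=70 at depth 0
Step 6: enter scope (depth=1)
Step 7: declare e=78 at depth 1
Step 8: declare d=(read e)=78 at depth 1
Step 9: declare a=(read d)=78 at depth 1
Step 10: exit scope (depth=0)
Visible at query point: a=70 e=70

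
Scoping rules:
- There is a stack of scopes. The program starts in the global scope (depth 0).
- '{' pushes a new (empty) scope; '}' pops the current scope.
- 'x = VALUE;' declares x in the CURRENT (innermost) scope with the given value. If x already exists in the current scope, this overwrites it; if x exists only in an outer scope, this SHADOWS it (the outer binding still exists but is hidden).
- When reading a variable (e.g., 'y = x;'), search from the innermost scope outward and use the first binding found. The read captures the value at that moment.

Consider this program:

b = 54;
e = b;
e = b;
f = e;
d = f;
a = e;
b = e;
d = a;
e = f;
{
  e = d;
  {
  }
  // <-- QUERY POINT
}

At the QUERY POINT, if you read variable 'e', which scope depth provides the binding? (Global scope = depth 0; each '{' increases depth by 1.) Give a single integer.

Step 1: declare b=54 at depth 0
Step 2: declare e=(read b)=54 at depth 0
Step 3: declare e=(read b)=54 at depth 0
Step 4: declare f=(read e)=54 at depth 0
Step 5: declare d=(read f)=54 at depth 0
Step 6: declare a=(read e)=54 at depth 0
Step 7: declare b=(read e)=54 at depth 0
Step 8: declare d=(read a)=54 at depth 0
Step 9: declare e=(read f)=54 at depth 0
Step 10: enter scope (depth=1)
Step 11: declare e=(read d)=54 at depth 1
Step 12: enter scope (depth=2)
Step 13: exit scope (depth=1)
Visible at query point: a=54 b=54 d=54 e=54 f=54

Answer: 1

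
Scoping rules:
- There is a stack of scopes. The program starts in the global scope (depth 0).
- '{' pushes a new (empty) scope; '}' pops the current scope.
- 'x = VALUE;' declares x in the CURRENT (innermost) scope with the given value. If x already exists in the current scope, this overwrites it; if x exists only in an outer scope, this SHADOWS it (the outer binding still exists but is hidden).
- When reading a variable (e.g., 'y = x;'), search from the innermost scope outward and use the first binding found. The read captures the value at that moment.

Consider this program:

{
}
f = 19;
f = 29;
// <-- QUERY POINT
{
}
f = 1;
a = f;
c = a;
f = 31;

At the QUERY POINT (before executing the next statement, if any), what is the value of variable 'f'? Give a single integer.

Answer: 29

Derivation:
Step 1: enter scope (depth=1)
Step 2: exit scope (depth=0)
Step 3: declare f=19 at depth 0
Step 4: declare f=29 at depth 0
Visible at query point: f=29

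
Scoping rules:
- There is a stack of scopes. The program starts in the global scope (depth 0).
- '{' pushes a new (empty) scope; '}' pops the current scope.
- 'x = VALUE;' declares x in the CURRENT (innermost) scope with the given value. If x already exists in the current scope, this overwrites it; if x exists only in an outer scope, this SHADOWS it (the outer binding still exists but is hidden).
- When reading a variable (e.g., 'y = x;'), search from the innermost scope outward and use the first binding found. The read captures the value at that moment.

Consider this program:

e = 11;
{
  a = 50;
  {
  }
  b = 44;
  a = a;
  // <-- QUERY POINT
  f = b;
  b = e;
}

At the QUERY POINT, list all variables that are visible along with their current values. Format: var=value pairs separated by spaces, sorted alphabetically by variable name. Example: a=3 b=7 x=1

Answer: a=50 b=44 e=11

Derivation:
Step 1: declare e=11 at depth 0
Step 2: enter scope (depth=1)
Step 3: declare a=50 at depth 1
Step 4: enter scope (depth=2)
Step 5: exit scope (depth=1)
Step 6: declare b=44 at depth 1
Step 7: declare a=(read a)=50 at depth 1
Visible at query point: a=50 b=44 e=11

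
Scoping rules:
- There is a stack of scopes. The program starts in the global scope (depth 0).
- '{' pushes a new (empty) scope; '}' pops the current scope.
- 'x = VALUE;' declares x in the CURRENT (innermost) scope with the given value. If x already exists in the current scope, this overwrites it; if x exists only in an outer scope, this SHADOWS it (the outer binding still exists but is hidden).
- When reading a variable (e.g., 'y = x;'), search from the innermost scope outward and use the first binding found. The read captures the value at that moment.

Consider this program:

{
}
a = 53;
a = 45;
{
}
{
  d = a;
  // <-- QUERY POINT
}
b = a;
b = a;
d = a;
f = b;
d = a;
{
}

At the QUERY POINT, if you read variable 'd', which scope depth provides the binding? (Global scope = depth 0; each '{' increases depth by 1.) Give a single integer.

Answer: 1

Derivation:
Step 1: enter scope (depth=1)
Step 2: exit scope (depth=0)
Step 3: declare a=53 at depth 0
Step 4: declare a=45 at depth 0
Step 5: enter scope (depth=1)
Step 6: exit scope (depth=0)
Step 7: enter scope (depth=1)
Step 8: declare d=(read a)=45 at depth 1
Visible at query point: a=45 d=45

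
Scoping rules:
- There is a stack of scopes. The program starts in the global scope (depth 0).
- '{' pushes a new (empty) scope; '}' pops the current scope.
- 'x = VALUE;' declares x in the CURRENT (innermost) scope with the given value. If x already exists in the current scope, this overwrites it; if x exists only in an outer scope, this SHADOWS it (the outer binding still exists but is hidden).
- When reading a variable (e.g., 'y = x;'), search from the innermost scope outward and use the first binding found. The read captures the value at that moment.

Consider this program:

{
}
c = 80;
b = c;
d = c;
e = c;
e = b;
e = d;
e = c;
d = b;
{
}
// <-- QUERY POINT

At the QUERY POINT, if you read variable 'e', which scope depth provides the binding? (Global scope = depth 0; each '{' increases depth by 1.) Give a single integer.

Answer: 0

Derivation:
Step 1: enter scope (depth=1)
Step 2: exit scope (depth=0)
Step 3: declare c=80 at depth 0
Step 4: declare b=(read c)=80 at depth 0
Step 5: declare d=(read c)=80 at depth 0
Step 6: declare e=(read c)=80 at depth 0
Step 7: declare e=(read b)=80 at depth 0
Step 8: declare e=(read d)=80 at depth 0
Step 9: declare e=(read c)=80 at depth 0
Step 10: declare d=(read b)=80 at depth 0
Step 11: enter scope (depth=1)
Step 12: exit scope (depth=0)
Visible at query point: b=80 c=80 d=80 e=80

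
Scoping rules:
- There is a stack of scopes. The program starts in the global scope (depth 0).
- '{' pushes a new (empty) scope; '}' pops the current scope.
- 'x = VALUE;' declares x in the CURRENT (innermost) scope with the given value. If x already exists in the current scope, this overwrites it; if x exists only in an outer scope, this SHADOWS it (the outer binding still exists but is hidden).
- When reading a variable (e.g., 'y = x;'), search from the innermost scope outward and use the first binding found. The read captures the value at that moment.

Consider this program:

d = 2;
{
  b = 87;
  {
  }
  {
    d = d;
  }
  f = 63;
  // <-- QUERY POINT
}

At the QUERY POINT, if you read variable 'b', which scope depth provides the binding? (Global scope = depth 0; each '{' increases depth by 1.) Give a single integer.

Step 1: declare d=2 at depth 0
Step 2: enter scope (depth=1)
Step 3: declare b=87 at depth 1
Step 4: enter scope (depth=2)
Step 5: exit scope (depth=1)
Step 6: enter scope (depth=2)
Step 7: declare d=(read d)=2 at depth 2
Step 8: exit scope (depth=1)
Step 9: declare f=63 at depth 1
Visible at query point: b=87 d=2 f=63

Answer: 1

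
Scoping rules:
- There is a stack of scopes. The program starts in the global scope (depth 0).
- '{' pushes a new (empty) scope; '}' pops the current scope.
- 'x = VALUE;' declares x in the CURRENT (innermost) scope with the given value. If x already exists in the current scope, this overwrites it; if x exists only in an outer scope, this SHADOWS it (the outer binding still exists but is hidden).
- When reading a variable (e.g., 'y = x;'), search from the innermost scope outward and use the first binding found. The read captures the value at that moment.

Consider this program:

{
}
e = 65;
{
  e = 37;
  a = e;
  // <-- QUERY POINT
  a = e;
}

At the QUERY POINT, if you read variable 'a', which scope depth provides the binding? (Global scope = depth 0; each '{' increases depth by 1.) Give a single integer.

Answer: 1

Derivation:
Step 1: enter scope (depth=1)
Step 2: exit scope (depth=0)
Step 3: declare e=65 at depth 0
Step 4: enter scope (depth=1)
Step 5: declare e=37 at depth 1
Step 6: declare a=(read e)=37 at depth 1
Visible at query point: a=37 e=37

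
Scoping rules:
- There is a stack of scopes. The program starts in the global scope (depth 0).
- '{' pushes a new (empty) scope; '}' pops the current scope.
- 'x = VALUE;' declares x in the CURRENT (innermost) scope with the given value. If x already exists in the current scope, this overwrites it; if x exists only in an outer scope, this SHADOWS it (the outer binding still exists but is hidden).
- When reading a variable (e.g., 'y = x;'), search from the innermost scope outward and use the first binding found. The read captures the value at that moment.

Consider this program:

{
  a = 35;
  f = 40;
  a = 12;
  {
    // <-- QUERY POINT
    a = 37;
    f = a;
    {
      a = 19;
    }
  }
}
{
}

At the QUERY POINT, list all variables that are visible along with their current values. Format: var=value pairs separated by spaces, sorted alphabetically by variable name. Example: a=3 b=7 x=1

Step 1: enter scope (depth=1)
Step 2: declare a=35 at depth 1
Step 3: declare f=40 at depth 1
Step 4: declare a=12 at depth 1
Step 5: enter scope (depth=2)
Visible at query point: a=12 f=40

Answer: a=12 f=40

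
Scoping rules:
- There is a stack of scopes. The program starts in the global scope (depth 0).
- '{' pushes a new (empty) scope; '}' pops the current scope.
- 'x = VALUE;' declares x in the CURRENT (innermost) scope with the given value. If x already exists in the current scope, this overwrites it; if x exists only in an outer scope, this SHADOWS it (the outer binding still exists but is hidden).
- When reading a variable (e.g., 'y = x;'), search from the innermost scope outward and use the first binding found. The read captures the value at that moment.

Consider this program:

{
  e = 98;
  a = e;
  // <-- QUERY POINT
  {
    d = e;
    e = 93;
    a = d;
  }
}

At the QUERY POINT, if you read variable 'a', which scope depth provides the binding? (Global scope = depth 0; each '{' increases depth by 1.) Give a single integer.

Step 1: enter scope (depth=1)
Step 2: declare e=98 at depth 1
Step 3: declare a=(read e)=98 at depth 1
Visible at query point: a=98 e=98

Answer: 1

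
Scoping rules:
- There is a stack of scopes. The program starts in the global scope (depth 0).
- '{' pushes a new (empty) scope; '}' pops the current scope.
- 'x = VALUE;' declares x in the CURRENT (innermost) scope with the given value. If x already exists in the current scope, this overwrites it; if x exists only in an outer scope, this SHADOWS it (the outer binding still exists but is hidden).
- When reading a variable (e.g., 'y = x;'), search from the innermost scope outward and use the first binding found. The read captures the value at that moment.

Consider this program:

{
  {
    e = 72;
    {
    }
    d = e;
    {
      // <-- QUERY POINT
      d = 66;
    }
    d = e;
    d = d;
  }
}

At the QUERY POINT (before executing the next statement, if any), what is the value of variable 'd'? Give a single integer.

Answer: 72

Derivation:
Step 1: enter scope (depth=1)
Step 2: enter scope (depth=2)
Step 3: declare e=72 at depth 2
Step 4: enter scope (depth=3)
Step 5: exit scope (depth=2)
Step 6: declare d=(read e)=72 at depth 2
Step 7: enter scope (depth=3)
Visible at query point: d=72 e=72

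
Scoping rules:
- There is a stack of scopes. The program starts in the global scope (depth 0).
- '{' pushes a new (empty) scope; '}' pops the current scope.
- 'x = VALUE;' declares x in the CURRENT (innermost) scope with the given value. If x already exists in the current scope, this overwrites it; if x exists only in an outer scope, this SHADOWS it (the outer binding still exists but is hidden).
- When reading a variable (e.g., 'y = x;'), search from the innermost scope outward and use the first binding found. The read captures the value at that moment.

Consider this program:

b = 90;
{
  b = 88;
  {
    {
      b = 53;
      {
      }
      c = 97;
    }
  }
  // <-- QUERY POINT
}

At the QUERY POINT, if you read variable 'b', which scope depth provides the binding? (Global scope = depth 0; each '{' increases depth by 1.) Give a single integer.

Answer: 1

Derivation:
Step 1: declare b=90 at depth 0
Step 2: enter scope (depth=1)
Step 3: declare b=88 at depth 1
Step 4: enter scope (depth=2)
Step 5: enter scope (depth=3)
Step 6: declare b=53 at depth 3
Step 7: enter scope (depth=4)
Step 8: exit scope (depth=3)
Step 9: declare c=97 at depth 3
Step 10: exit scope (depth=2)
Step 11: exit scope (depth=1)
Visible at query point: b=88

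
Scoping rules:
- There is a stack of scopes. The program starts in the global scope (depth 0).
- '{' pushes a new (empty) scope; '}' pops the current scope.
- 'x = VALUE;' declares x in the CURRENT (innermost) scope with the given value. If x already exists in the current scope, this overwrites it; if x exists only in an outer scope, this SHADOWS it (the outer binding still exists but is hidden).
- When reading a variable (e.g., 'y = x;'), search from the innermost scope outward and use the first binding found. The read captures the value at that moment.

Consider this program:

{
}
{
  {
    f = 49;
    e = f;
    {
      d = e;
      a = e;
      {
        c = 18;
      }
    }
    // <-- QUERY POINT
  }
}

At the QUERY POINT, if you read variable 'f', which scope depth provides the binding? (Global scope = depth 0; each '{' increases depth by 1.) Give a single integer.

Step 1: enter scope (depth=1)
Step 2: exit scope (depth=0)
Step 3: enter scope (depth=1)
Step 4: enter scope (depth=2)
Step 5: declare f=49 at depth 2
Step 6: declare e=(read f)=49 at depth 2
Step 7: enter scope (depth=3)
Step 8: declare d=(read e)=49 at depth 3
Step 9: declare a=(read e)=49 at depth 3
Step 10: enter scope (depth=4)
Step 11: declare c=18 at depth 4
Step 12: exit scope (depth=3)
Step 13: exit scope (depth=2)
Visible at query point: e=49 f=49

Answer: 2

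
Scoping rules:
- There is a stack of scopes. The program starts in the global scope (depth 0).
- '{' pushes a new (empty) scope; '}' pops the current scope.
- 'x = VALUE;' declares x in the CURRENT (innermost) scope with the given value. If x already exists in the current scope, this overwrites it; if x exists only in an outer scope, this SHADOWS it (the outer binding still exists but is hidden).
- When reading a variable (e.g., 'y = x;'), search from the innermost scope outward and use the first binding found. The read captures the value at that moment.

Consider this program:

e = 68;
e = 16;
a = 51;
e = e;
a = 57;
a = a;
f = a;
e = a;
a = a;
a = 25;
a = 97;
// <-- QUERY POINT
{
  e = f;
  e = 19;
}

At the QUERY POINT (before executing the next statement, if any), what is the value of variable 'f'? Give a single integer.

Answer: 57

Derivation:
Step 1: declare e=68 at depth 0
Step 2: declare e=16 at depth 0
Step 3: declare a=51 at depth 0
Step 4: declare e=(read e)=16 at depth 0
Step 5: declare a=57 at depth 0
Step 6: declare a=(read a)=57 at depth 0
Step 7: declare f=(read a)=57 at depth 0
Step 8: declare e=(read a)=57 at depth 0
Step 9: declare a=(read a)=57 at depth 0
Step 10: declare a=25 at depth 0
Step 11: declare a=97 at depth 0
Visible at query point: a=97 e=57 f=57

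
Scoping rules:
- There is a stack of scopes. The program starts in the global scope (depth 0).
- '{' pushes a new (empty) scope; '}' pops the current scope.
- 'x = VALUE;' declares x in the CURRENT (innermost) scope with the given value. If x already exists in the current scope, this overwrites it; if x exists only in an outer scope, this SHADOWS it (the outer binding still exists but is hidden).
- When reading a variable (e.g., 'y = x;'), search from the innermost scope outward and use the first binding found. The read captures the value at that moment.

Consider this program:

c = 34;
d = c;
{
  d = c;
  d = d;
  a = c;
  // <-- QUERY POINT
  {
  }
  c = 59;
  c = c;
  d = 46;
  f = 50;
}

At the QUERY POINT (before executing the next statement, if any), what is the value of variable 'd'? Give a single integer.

Answer: 34

Derivation:
Step 1: declare c=34 at depth 0
Step 2: declare d=(read c)=34 at depth 0
Step 3: enter scope (depth=1)
Step 4: declare d=(read c)=34 at depth 1
Step 5: declare d=(read d)=34 at depth 1
Step 6: declare a=(read c)=34 at depth 1
Visible at query point: a=34 c=34 d=34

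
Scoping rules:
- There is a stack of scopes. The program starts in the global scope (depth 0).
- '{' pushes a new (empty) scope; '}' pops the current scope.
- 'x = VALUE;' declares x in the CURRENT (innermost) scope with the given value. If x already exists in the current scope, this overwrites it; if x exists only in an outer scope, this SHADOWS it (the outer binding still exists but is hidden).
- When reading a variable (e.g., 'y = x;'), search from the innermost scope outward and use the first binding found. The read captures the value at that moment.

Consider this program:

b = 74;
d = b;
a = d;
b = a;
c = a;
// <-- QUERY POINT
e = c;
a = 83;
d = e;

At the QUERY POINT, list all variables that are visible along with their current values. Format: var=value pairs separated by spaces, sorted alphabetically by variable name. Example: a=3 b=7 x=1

Step 1: declare b=74 at depth 0
Step 2: declare d=(read b)=74 at depth 0
Step 3: declare a=(read d)=74 at depth 0
Step 4: declare b=(read a)=74 at depth 0
Step 5: declare c=(read a)=74 at depth 0
Visible at query point: a=74 b=74 c=74 d=74

Answer: a=74 b=74 c=74 d=74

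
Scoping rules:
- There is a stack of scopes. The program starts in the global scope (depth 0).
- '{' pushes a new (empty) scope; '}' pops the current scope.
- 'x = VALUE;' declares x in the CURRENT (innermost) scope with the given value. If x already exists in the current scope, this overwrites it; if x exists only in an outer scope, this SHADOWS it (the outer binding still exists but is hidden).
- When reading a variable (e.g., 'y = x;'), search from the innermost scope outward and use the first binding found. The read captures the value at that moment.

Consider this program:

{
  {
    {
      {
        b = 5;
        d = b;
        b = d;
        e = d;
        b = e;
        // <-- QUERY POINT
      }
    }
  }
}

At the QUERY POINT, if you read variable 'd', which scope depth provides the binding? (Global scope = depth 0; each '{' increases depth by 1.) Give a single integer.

Step 1: enter scope (depth=1)
Step 2: enter scope (depth=2)
Step 3: enter scope (depth=3)
Step 4: enter scope (depth=4)
Step 5: declare b=5 at depth 4
Step 6: declare d=(read b)=5 at depth 4
Step 7: declare b=(read d)=5 at depth 4
Step 8: declare e=(read d)=5 at depth 4
Step 9: declare b=(read e)=5 at depth 4
Visible at query point: b=5 d=5 e=5

Answer: 4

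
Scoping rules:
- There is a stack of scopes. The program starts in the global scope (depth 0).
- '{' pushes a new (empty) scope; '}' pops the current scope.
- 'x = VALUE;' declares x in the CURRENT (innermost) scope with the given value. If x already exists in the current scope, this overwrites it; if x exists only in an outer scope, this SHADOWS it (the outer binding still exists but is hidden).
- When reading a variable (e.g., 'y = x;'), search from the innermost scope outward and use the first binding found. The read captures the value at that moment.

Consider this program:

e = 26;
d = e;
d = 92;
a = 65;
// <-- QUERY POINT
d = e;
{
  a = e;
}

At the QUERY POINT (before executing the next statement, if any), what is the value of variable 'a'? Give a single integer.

Answer: 65

Derivation:
Step 1: declare e=26 at depth 0
Step 2: declare d=(read e)=26 at depth 0
Step 3: declare d=92 at depth 0
Step 4: declare a=65 at depth 0
Visible at query point: a=65 d=92 e=26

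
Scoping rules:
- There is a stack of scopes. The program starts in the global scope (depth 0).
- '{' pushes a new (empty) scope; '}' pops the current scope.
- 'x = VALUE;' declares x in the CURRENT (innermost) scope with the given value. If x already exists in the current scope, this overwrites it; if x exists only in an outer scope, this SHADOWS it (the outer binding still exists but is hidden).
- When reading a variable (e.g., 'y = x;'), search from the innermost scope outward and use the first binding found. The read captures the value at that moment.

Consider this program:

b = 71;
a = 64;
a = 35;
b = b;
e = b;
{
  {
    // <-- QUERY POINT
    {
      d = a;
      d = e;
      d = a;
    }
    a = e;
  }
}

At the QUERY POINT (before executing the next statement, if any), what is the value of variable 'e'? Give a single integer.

Answer: 71

Derivation:
Step 1: declare b=71 at depth 0
Step 2: declare a=64 at depth 0
Step 3: declare a=35 at depth 0
Step 4: declare b=(read b)=71 at depth 0
Step 5: declare e=(read b)=71 at depth 0
Step 6: enter scope (depth=1)
Step 7: enter scope (depth=2)
Visible at query point: a=35 b=71 e=71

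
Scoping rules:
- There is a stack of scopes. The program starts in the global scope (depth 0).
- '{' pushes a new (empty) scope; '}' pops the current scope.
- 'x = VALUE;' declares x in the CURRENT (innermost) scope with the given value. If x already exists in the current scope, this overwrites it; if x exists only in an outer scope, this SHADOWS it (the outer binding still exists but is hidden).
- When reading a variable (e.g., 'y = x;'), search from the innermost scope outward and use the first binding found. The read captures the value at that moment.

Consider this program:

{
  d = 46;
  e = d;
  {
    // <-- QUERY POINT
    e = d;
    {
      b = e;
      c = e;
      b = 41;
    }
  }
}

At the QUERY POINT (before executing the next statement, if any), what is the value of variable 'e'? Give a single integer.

Step 1: enter scope (depth=1)
Step 2: declare d=46 at depth 1
Step 3: declare e=(read d)=46 at depth 1
Step 4: enter scope (depth=2)
Visible at query point: d=46 e=46

Answer: 46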